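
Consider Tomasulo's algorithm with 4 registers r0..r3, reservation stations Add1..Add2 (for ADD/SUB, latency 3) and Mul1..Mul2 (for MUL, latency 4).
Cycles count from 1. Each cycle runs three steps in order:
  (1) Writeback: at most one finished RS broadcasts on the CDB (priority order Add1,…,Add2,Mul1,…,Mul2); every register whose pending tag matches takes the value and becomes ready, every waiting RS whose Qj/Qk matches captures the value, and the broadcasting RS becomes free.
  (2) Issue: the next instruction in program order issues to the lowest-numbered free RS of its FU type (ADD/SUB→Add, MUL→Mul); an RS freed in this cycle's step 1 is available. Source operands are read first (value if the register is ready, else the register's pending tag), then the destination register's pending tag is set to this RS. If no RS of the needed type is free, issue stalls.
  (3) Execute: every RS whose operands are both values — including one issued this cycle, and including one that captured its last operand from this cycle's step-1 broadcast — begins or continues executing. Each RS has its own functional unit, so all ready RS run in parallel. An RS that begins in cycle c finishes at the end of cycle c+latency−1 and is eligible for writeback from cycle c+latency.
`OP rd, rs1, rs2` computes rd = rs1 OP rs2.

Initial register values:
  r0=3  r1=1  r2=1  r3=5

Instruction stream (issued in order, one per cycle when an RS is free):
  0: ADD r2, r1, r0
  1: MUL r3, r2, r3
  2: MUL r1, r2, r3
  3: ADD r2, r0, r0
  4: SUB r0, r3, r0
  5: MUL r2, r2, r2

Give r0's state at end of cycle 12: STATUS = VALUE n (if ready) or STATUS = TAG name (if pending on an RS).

cycle 1: issue ADD r2<-Add1 // r0:3,r1:1,r2:Add1,r3:5
cycle 2: issue MUL r3<-Mul1 // r0:3,r1:1,r2:Add1,r3:Mul1
cycle 3: issue MUL r1<-Mul2 // r0:3,r1:Mul2,r2:Add1,r3:Mul1
cycle 4: CDB Add1=4; issue ADD r2<-Add1 // r0:3,r1:Mul2,r2:Add1,r3:Mul1
cycle 5: issue SUB r0<-Add2 // r0:Add2,r1:Mul2,r2:Add1,r3:Mul1
cycle 6: stall // r0:Add2,r1:Mul2,r2:Add1,r3:Mul1
cycle 7: CDB Add1=6; stall // r0:Add2,r1:Mul2,r2:6,r3:Mul1
cycle 8: CDB Mul1=20; issue MUL r2<-Mul1 // r0:Add2,r1:Mul2,r2:Mul1,r3:20
cycle 9: - // r0:Add2,r1:Mul2,r2:Mul1,r3:20
cycle 10: - // r0:Add2,r1:Mul2,r2:Mul1,r3:20
cycle 11: CDB Add2=17 // r0:17,r1:Mul2,r2:Mul1,r3:20
cycle 12: CDB Mul1=36 // r0:17,r1:Mul2,r2:36,r3:20

STATUS = VALUE 17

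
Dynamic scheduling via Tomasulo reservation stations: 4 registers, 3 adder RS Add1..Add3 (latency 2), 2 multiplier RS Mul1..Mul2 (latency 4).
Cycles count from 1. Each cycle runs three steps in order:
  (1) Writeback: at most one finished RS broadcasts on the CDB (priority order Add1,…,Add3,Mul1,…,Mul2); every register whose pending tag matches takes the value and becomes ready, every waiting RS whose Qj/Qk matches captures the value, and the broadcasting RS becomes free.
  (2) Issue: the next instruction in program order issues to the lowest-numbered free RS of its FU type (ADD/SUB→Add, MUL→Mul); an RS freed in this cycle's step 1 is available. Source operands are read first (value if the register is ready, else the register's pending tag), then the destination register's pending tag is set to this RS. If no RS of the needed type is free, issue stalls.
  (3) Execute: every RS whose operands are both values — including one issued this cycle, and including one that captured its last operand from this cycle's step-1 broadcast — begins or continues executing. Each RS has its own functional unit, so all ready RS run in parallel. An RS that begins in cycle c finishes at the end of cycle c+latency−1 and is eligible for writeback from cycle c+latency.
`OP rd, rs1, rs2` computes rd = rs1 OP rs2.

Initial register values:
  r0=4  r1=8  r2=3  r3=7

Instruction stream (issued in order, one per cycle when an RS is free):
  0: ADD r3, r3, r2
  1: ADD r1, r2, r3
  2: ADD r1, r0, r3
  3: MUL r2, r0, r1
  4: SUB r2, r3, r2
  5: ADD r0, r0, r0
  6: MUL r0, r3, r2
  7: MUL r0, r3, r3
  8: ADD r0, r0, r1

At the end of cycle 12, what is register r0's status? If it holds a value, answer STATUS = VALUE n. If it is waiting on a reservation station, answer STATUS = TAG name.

  c1: issue ADD r3<-Add1  regs: r0:4,r1:8,r2:3,r3:Add1
  c2: issue ADD r1<-Add2  regs: r0:4,r1:Add2,r2:3,r3:Add1
  c3: CDB Add1=10; issue ADD r1<-Add1  regs: r0:4,r1:Add1,r2:3,r3:10
  c4: issue MUL r2<-Mul1  regs: r0:4,r1:Add1,r2:Mul1,r3:10
  c5: CDB Add1=14; issue SUB r2<-Add1  regs: r0:4,r1:14,r2:Add1,r3:10
  c6: CDB Add2=13; issue ADD r0<-Add2  regs: r0:Add2,r1:14,r2:Add1,r3:10
  c7: issue MUL r0<-Mul2  regs: r0:Mul2,r1:14,r2:Add1,r3:10
  c8: CDB Add2=8; stall  regs: r0:Mul2,r1:14,r2:Add1,r3:10
  c9: CDB Mul1=56; issue MUL r0<-Mul1  regs: r0:Mul1,r1:14,r2:Add1,r3:10
  c10: issue ADD r0<-Add2  regs: r0:Add2,r1:14,r2:Add1,r3:10
  c11: CDB Add1=-46  regs: r0:Add2,r1:14,r2:-46,r3:10
  c12: -  regs: r0:Add2,r1:14,r2:-46,r3:10

STATUS = TAG Add2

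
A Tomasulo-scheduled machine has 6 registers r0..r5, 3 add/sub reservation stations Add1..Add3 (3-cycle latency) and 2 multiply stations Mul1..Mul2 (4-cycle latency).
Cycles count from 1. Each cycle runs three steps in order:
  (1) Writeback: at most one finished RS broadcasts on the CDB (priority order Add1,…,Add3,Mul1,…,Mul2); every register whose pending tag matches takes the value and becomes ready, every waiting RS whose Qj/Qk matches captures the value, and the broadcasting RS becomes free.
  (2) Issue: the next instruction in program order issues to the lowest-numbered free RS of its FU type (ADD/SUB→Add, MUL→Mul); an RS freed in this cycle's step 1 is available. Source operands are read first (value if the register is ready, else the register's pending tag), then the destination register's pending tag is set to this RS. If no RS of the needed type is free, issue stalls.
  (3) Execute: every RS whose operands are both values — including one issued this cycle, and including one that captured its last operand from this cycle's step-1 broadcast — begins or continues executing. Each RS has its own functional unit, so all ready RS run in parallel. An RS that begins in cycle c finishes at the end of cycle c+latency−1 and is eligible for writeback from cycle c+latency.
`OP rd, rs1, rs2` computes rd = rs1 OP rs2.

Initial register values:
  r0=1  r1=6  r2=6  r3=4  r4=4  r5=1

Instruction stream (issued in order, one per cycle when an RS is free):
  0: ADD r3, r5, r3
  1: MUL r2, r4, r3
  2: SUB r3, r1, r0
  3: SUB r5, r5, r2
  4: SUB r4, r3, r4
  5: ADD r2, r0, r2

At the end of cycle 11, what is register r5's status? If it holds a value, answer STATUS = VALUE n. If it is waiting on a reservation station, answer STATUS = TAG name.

c1: issue ADD r3<-Add1 | r0:1,r1:6,r2:6,r3:Add1,r4:4,r5:1
c2: issue MUL r2<-Mul1 | r0:1,r1:6,r2:Mul1,r3:Add1,r4:4,r5:1
c3: issue SUB r3<-Add2 | r0:1,r1:6,r2:Mul1,r3:Add2,r4:4,r5:1
c4: CDB Add1=5; issue SUB r5<-Add1 | r0:1,r1:6,r2:Mul1,r3:Add2,r4:4,r5:Add1
c5: issue SUB r4<-Add3 | r0:1,r1:6,r2:Mul1,r3:Add2,r4:Add3,r5:Add1
c6: CDB Add2=5; issue ADD r2<-Add2 | r0:1,r1:6,r2:Add2,r3:5,r4:Add3,r5:Add1
c7: - | r0:1,r1:6,r2:Add2,r3:5,r4:Add3,r5:Add1
c8: CDB Mul1=20 | r0:1,r1:6,r2:Add2,r3:5,r4:Add3,r5:Add1
c9: CDB Add3=1 | r0:1,r1:6,r2:Add2,r3:5,r4:1,r5:Add1
c10: - | r0:1,r1:6,r2:Add2,r3:5,r4:1,r5:Add1
c11: CDB Add1=-19 | r0:1,r1:6,r2:Add2,r3:5,r4:1,r5:-19

STATUS = VALUE -19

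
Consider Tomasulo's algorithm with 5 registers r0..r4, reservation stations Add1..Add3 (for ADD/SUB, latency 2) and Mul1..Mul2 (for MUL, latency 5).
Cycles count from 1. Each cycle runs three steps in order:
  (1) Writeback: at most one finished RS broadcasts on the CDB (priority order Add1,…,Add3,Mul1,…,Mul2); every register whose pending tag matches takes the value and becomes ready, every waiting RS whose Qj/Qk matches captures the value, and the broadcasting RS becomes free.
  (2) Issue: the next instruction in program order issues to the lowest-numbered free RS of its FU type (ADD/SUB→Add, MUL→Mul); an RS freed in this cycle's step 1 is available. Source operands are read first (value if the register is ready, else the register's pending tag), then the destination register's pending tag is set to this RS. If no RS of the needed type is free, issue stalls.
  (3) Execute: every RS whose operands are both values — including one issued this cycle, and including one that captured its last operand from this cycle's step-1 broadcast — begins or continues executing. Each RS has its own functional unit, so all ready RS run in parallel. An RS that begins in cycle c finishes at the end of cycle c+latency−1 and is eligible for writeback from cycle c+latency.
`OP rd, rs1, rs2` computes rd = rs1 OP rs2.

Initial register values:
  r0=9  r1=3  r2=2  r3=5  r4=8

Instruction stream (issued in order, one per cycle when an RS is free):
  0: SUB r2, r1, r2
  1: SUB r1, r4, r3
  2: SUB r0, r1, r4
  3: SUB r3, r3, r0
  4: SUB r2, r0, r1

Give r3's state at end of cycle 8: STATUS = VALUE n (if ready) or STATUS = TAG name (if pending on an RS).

STATUS = VALUE 10

cycle 1: issue SUB r2<-Add1 // r0:9,r1:3,r2:Add1,r3:5,r4:8
cycle 2: issue SUB r1<-Add2 // r0:9,r1:Add2,r2:Add1,r3:5,r4:8
cycle 3: CDB Add1=1; issue SUB r0<-Add1 // r0:Add1,r1:Add2,r2:1,r3:5,r4:8
cycle 4: CDB Add2=3; issue SUB r3<-Add2 // r0:Add1,r1:3,r2:1,r3:Add2,r4:8
cycle 5: issue SUB r2<-Add3 // r0:Add1,r1:3,r2:Add3,r3:Add2,r4:8
cycle 6: CDB Add1=-5 // r0:-5,r1:3,r2:Add3,r3:Add2,r4:8
cycle 7: - // r0:-5,r1:3,r2:Add3,r3:Add2,r4:8
cycle 8: CDB Add2=10 // r0:-5,r1:3,r2:Add3,r3:10,r4:8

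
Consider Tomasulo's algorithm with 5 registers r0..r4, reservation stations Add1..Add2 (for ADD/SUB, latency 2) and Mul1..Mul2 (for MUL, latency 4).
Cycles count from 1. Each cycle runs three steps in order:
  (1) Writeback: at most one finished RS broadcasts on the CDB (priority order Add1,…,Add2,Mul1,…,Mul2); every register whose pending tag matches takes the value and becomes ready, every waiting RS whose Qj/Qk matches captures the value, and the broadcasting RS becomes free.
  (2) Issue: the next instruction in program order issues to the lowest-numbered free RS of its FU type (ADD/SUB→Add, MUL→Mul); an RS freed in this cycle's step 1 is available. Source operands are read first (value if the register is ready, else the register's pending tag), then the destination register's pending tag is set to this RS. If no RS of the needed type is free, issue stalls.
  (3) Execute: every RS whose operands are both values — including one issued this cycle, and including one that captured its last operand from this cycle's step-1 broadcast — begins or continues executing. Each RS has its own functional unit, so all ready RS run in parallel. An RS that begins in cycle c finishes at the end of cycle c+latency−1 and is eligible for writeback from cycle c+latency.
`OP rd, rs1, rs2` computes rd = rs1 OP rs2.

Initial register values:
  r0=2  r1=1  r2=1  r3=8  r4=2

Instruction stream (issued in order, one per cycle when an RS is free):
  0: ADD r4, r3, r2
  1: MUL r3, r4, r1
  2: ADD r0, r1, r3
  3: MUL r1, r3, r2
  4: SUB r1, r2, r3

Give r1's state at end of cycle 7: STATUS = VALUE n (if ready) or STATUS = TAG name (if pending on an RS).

STATUS = TAG Add2

c1: issue ADD r4<-Add1 | r0:2,r1:1,r2:1,r3:8,r4:Add1
c2: issue MUL r3<-Mul1 | r0:2,r1:1,r2:1,r3:Mul1,r4:Add1
c3: CDB Add1=9; issue ADD r0<-Add1 | r0:Add1,r1:1,r2:1,r3:Mul1,r4:9
c4: issue MUL r1<-Mul2 | r0:Add1,r1:Mul2,r2:1,r3:Mul1,r4:9
c5: issue SUB r1<-Add2 | r0:Add1,r1:Add2,r2:1,r3:Mul1,r4:9
c6: - | r0:Add1,r1:Add2,r2:1,r3:Mul1,r4:9
c7: CDB Mul1=9 | r0:Add1,r1:Add2,r2:1,r3:9,r4:9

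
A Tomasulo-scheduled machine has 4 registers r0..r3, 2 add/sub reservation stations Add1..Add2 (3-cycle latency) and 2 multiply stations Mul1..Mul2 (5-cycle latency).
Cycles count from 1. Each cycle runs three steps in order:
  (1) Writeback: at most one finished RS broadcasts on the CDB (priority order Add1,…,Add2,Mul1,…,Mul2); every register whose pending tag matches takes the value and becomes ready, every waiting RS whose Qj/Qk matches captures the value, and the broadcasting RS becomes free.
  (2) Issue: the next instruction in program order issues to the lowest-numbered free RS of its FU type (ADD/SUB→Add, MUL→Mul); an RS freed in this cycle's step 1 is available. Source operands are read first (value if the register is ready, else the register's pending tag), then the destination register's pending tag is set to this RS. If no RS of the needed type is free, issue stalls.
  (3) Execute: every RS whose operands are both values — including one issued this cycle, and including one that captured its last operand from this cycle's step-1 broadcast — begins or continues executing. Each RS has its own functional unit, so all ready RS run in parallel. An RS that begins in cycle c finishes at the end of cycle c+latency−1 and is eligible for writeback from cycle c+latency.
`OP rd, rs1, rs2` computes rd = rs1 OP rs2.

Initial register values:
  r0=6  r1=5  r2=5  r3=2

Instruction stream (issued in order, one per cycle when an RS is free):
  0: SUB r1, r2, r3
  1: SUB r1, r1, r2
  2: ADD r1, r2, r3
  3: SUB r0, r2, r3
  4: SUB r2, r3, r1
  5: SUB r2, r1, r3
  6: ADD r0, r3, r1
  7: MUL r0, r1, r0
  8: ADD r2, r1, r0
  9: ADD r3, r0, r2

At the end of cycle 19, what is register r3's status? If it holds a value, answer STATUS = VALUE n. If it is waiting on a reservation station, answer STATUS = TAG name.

STATUS = TAG Add2

cycle 1: issue SUB r1<-Add1 // r0:6,r1:Add1,r2:5,r3:2
cycle 2: issue SUB r1<-Add2 // r0:6,r1:Add2,r2:5,r3:2
cycle 3: stall // r0:6,r1:Add2,r2:5,r3:2
cycle 4: CDB Add1=3; issue ADD r1<-Add1 // r0:6,r1:Add1,r2:5,r3:2
cycle 5: stall // r0:6,r1:Add1,r2:5,r3:2
cycle 6: stall // r0:6,r1:Add1,r2:5,r3:2
cycle 7: CDB Add1=7; issue SUB r0<-Add1 // r0:Add1,r1:7,r2:5,r3:2
cycle 8: CDB Add2=-2; issue SUB r2<-Add2 // r0:Add1,r1:7,r2:Add2,r3:2
cycle 9: stall // r0:Add1,r1:7,r2:Add2,r3:2
cycle 10: CDB Add1=3; issue SUB r2<-Add1 // r0:3,r1:7,r2:Add1,r3:2
cycle 11: CDB Add2=-5; issue ADD r0<-Add2 // r0:Add2,r1:7,r2:Add1,r3:2
cycle 12: issue MUL r0<-Mul1 // r0:Mul1,r1:7,r2:Add1,r3:2
cycle 13: CDB Add1=5; issue ADD r2<-Add1 // r0:Mul1,r1:7,r2:Add1,r3:2
cycle 14: CDB Add2=9; issue ADD r3<-Add2 // r0:Mul1,r1:7,r2:Add1,r3:Add2
cycle 15: - // r0:Mul1,r1:7,r2:Add1,r3:Add2
cycle 16: - // r0:Mul1,r1:7,r2:Add1,r3:Add2
cycle 17: - // r0:Mul1,r1:7,r2:Add1,r3:Add2
cycle 18: - // r0:Mul1,r1:7,r2:Add1,r3:Add2
cycle 19: CDB Mul1=63 // r0:63,r1:7,r2:Add1,r3:Add2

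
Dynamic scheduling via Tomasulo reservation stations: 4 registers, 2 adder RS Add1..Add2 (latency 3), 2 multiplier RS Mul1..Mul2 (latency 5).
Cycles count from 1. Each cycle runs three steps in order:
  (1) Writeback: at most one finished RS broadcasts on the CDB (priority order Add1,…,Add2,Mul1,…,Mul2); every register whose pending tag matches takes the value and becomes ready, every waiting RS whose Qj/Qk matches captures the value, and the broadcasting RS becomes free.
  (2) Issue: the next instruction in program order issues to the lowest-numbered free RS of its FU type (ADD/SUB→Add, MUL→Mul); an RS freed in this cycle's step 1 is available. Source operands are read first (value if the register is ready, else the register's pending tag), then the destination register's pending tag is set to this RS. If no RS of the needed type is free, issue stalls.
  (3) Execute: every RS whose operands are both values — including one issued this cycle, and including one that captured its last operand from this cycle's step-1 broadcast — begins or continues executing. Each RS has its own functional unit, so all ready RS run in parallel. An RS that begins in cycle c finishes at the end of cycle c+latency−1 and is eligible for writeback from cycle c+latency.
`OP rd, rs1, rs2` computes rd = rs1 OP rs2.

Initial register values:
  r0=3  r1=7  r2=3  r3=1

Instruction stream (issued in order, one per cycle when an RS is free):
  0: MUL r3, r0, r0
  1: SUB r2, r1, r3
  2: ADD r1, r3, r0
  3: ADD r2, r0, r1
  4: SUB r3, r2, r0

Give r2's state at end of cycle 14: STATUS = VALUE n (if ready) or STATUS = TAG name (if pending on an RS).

c1: issue MUL r3<-Mul1 | r0:3,r1:7,r2:3,r3:Mul1
c2: issue SUB r2<-Add1 | r0:3,r1:7,r2:Add1,r3:Mul1
c3: issue ADD r1<-Add2 | r0:3,r1:Add2,r2:Add1,r3:Mul1
c4: stall | r0:3,r1:Add2,r2:Add1,r3:Mul1
c5: stall | r0:3,r1:Add2,r2:Add1,r3:Mul1
c6: CDB Mul1=9; stall | r0:3,r1:Add2,r2:Add1,r3:9
c7: stall | r0:3,r1:Add2,r2:Add1,r3:9
c8: stall | r0:3,r1:Add2,r2:Add1,r3:9
c9: CDB Add1=-2; issue ADD r2<-Add1 | r0:3,r1:Add2,r2:Add1,r3:9
c10: CDB Add2=12; issue SUB r3<-Add2 | r0:3,r1:12,r2:Add1,r3:Add2
c11: - | r0:3,r1:12,r2:Add1,r3:Add2
c12: - | r0:3,r1:12,r2:Add1,r3:Add2
c13: CDB Add1=15 | r0:3,r1:12,r2:15,r3:Add2
c14: - | r0:3,r1:12,r2:15,r3:Add2

STATUS = VALUE 15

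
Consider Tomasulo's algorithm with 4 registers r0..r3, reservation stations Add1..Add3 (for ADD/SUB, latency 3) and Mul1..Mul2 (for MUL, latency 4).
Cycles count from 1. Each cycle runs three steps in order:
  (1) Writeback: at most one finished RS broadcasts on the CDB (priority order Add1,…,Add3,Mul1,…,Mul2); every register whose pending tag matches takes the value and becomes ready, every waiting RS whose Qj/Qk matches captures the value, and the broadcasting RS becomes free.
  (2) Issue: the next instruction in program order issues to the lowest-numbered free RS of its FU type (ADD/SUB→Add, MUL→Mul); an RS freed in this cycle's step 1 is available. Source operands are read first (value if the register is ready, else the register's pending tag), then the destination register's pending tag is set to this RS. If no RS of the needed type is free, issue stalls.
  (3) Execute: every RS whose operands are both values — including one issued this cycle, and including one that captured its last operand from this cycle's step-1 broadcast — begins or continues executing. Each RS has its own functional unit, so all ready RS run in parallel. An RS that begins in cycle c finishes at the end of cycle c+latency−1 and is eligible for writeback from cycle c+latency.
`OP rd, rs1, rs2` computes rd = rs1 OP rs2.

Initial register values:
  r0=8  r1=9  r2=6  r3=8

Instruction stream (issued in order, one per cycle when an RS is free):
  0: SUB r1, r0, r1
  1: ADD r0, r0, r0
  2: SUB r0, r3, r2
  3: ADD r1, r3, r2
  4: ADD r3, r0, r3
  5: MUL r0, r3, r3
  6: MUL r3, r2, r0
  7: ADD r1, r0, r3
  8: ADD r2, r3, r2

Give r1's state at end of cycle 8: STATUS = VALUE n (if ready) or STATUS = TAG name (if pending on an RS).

STATUS = TAG Add1

cycle 1: issue SUB r1<-Add1 // r0:8,r1:Add1,r2:6,r3:8
cycle 2: issue ADD r0<-Add2 // r0:Add2,r1:Add1,r2:6,r3:8
cycle 3: issue SUB r0<-Add3 // r0:Add3,r1:Add1,r2:6,r3:8
cycle 4: CDB Add1=-1; issue ADD r1<-Add1 // r0:Add3,r1:Add1,r2:6,r3:8
cycle 5: CDB Add2=16; issue ADD r3<-Add2 // r0:Add3,r1:Add1,r2:6,r3:Add2
cycle 6: CDB Add3=2; issue MUL r0<-Mul1 // r0:Mul1,r1:Add1,r2:6,r3:Add2
cycle 7: CDB Add1=14; issue MUL r3<-Mul2 // r0:Mul1,r1:14,r2:6,r3:Mul2
cycle 8: issue ADD r1<-Add1 // r0:Mul1,r1:Add1,r2:6,r3:Mul2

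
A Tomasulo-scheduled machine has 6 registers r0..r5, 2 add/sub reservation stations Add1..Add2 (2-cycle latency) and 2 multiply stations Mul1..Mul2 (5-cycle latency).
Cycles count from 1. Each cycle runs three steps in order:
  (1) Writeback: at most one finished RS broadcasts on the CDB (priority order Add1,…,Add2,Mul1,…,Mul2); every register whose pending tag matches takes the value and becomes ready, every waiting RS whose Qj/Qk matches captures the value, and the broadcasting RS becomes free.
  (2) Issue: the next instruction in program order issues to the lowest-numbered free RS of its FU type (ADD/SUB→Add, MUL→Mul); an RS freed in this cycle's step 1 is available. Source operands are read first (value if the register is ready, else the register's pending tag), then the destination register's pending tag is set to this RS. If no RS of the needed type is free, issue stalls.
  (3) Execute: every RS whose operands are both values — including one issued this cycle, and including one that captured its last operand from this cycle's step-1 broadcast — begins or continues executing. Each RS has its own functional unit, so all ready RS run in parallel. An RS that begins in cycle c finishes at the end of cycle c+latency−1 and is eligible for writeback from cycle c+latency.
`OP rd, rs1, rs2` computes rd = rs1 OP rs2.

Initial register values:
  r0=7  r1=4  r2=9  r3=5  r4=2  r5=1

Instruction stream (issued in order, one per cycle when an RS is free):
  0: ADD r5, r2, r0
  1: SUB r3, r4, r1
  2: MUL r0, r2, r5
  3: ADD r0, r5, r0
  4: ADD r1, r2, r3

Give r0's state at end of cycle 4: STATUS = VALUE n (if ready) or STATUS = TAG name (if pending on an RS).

  c1: issue ADD r5<-Add1  regs: r0:7,r1:4,r2:9,r3:5,r4:2,r5:Add1
  c2: issue SUB r3<-Add2  regs: r0:7,r1:4,r2:9,r3:Add2,r4:2,r5:Add1
  c3: CDB Add1=16; issue MUL r0<-Mul1  regs: r0:Mul1,r1:4,r2:9,r3:Add2,r4:2,r5:16
  c4: CDB Add2=-2; issue ADD r0<-Add1  regs: r0:Add1,r1:4,r2:9,r3:-2,r4:2,r5:16

STATUS = TAG Add1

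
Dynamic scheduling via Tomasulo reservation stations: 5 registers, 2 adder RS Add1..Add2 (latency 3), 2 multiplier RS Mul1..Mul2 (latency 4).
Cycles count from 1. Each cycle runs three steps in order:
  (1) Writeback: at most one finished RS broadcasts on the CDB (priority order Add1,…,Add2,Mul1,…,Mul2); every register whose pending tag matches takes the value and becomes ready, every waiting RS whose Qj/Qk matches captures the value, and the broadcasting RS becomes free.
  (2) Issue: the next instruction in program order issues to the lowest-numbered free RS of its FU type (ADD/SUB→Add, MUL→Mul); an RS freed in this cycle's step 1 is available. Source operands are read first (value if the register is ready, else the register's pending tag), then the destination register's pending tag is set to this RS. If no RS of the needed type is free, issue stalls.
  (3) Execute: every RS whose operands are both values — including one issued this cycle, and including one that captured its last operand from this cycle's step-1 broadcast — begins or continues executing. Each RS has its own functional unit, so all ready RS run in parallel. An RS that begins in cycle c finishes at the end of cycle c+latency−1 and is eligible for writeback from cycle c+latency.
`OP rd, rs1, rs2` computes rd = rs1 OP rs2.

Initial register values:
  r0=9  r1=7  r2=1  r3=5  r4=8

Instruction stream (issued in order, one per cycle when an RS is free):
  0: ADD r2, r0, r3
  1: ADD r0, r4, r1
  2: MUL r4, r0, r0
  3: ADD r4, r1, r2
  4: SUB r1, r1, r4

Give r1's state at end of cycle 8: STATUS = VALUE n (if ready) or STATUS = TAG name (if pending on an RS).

STATUS = TAG Add2

c1: issue ADD r2<-Add1 | r0:9,r1:7,r2:Add1,r3:5,r4:8
c2: issue ADD r0<-Add2 | r0:Add2,r1:7,r2:Add1,r3:5,r4:8
c3: issue MUL r4<-Mul1 | r0:Add2,r1:7,r2:Add1,r3:5,r4:Mul1
c4: CDB Add1=14; issue ADD r4<-Add1 | r0:Add2,r1:7,r2:14,r3:5,r4:Add1
c5: CDB Add2=15; issue SUB r1<-Add2 | r0:15,r1:Add2,r2:14,r3:5,r4:Add1
c6: - | r0:15,r1:Add2,r2:14,r3:5,r4:Add1
c7: CDB Add1=21 | r0:15,r1:Add2,r2:14,r3:5,r4:21
c8: - | r0:15,r1:Add2,r2:14,r3:5,r4:21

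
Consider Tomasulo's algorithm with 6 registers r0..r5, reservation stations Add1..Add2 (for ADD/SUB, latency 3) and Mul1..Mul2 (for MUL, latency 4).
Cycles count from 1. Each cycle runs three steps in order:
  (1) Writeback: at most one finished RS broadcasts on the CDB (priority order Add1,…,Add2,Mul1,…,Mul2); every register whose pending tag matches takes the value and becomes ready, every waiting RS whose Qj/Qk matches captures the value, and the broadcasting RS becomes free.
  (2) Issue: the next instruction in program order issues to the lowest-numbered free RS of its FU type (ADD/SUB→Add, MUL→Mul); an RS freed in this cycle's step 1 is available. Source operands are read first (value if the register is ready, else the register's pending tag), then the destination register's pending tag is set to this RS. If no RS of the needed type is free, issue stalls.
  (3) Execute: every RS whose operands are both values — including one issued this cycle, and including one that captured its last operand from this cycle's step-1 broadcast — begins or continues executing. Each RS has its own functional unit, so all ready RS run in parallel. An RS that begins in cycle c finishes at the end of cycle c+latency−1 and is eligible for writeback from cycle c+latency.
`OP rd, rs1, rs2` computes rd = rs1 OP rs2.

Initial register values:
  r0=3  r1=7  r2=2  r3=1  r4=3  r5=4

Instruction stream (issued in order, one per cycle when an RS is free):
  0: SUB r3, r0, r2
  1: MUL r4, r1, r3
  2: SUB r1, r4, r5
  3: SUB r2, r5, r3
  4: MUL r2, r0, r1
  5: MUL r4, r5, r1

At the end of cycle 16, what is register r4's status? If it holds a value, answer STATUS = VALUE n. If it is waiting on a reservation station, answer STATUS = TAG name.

STATUS = VALUE 12

c1: issue SUB r3<-Add1 | r0:3,r1:7,r2:2,r3:Add1,r4:3,r5:4
c2: issue MUL r4<-Mul1 | r0:3,r1:7,r2:2,r3:Add1,r4:Mul1,r5:4
c3: issue SUB r1<-Add2 | r0:3,r1:Add2,r2:2,r3:Add1,r4:Mul1,r5:4
c4: CDB Add1=1; issue SUB r2<-Add1 | r0:3,r1:Add2,r2:Add1,r3:1,r4:Mul1,r5:4
c5: issue MUL r2<-Mul2 | r0:3,r1:Add2,r2:Mul2,r3:1,r4:Mul1,r5:4
c6: stall | r0:3,r1:Add2,r2:Mul2,r3:1,r4:Mul1,r5:4
c7: CDB Add1=3; stall | r0:3,r1:Add2,r2:Mul2,r3:1,r4:Mul1,r5:4
c8: CDB Mul1=7; issue MUL r4<-Mul1 | r0:3,r1:Add2,r2:Mul2,r3:1,r4:Mul1,r5:4
c9: - | r0:3,r1:Add2,r2:Mul2,r3:1,r4:Mul1,r5:4
c10: - | r0:3,r1:Add2,r2:Mul2,r3:1,r4:Mul1,r5:4
c11: CDB Add2=3 | r0:3,r1:3,r2:Mul2,r3:1,r4:Mul1,r5:4
c12: - | r0:3,r1:3,r2:Mul2,r3:1,r4:Mul1,r5:4
c13: - | r0:3,r1:3,r2:Mul2,r3:1,r4:Mul1,r5:4
c14: - | r0:3,r1:3,r2:Mul2,r3:1,r4:Mul1,r5:4
c15: CDB Mul1=12 | r0:3,r1:3,r2:Mul2,r3:1,r4:12,r5:4
c16: CDB Mul2=9 | r0:3,r1:3,r2:9,r3:1,r4:12,r5:4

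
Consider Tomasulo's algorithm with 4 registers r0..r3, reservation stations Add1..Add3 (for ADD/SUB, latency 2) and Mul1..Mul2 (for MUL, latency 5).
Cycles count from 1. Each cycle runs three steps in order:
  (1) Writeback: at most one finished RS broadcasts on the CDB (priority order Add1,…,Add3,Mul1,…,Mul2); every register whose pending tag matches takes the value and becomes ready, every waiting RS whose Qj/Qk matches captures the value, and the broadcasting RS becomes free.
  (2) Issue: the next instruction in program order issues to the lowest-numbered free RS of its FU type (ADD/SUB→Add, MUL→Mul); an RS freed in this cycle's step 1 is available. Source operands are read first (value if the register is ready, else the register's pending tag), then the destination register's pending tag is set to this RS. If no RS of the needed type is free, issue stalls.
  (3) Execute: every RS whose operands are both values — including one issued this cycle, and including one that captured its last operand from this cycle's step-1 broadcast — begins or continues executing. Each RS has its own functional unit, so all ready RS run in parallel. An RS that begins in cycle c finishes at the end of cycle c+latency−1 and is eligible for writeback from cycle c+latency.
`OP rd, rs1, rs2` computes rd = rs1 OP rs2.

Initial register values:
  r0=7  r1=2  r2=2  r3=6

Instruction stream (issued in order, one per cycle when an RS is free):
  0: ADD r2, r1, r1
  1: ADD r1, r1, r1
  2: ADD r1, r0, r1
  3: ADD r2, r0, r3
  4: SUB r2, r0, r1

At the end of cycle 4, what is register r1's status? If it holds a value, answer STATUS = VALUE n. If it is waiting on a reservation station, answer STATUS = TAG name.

STATUS = TAG Add1

c1: issue ADD r2<-Add1 | r0:7,r1:2,r2:Add1,r3:6
c2: issue ADD r1<-Add2 | r0:7,r1:Add2,r2:Add1,r3:6
c3: CDB Add1=4; issue ADD r1<-Add1 | r0:7,r1:Add1,r2:4,r3:6
c4: CDB Add2=4; issue ADD r2<-Add2 | r0:7,r1:Add1,r2:Add2,r3:6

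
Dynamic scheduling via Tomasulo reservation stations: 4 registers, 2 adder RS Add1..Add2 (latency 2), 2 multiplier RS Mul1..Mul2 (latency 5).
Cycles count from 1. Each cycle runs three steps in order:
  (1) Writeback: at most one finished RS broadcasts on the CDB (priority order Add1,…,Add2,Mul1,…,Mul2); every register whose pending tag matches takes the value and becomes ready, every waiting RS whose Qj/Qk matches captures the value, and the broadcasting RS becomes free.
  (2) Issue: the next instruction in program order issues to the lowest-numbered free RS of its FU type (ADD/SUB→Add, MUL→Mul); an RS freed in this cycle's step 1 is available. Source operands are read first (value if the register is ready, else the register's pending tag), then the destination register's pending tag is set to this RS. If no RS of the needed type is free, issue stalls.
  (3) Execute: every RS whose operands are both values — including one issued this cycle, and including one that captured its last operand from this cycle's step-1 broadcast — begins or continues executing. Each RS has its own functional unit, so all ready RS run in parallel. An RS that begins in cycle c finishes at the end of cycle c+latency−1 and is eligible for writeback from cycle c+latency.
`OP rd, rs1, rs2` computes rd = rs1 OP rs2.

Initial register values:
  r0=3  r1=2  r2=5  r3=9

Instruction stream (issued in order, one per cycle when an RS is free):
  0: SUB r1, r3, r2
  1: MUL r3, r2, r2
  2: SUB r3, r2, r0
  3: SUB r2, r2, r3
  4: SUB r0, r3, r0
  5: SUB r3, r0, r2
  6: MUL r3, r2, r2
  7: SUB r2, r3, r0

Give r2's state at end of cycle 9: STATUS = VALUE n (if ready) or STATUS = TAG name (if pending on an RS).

STATUS = TAG Add2

c1: issue SUB r1<-Add1 | r0:3,r1:Add1,r2:5,r3:9
c2: issue MUL r3<-Mul1 | r0:3,r1:Add1,r2:5,r3:Mul1
c3: CDB Add1=4; issue SUB r3<-Add1 | r0:3,r1:4,r2:5,r3:Add1
c4: issue SUB r2<-Add2 | r0:3,r1:4,r2:Add2,r3:Add1
c5: CDB Add1=2; issue SUB r0<-Add1 | r0:Add1,r1:4,r2:Add2,r3:2
c6: stall | r0:Add1,r1:4,r2:Add2,r3:2
c7: CDB Add1=-1; issue SUB r3<-Add1 | r0:-1,r1:4,r2:Add2,r3:Add1
c8: CDB Add2=3; issue MUL r3<-Mul2 | r0:-1,r1:4,r2:3,r3:Mul2
c9: CDB Mul1=25; issue SUB r2<-Add2 | r0:-1,r1:4,r2:Add2,r3:Mul2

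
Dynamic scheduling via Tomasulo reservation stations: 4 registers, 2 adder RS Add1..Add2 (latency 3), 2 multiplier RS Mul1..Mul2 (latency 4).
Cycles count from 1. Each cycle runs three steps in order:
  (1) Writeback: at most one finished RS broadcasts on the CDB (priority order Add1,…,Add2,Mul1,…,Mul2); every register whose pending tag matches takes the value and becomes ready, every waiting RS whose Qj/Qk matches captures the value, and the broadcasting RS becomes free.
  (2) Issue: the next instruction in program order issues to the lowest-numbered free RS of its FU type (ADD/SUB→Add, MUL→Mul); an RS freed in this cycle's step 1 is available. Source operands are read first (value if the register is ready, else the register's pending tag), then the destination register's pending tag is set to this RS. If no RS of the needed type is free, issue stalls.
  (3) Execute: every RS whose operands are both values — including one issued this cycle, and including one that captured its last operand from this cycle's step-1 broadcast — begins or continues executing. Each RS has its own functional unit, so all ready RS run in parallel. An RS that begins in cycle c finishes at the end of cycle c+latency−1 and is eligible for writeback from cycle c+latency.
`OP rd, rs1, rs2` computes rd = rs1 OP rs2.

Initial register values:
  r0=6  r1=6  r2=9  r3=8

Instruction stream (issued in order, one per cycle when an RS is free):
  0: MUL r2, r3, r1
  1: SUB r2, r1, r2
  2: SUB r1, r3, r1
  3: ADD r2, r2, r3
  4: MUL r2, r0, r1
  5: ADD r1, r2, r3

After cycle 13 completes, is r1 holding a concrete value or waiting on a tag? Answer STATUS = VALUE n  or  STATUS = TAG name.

cycle 1: issue MUL r2<-Mul1 // r0:6,r1:6,r2:Mul1,r3:8
cycle 2: issue SUB r2<-Add1 // r0:6,r1:6,r2:Add1,r3:8
cycle 3: issue SUB r1<-Add2 // r0:6,r1:Add2,r2:Add1,r3:8
cycle 4: stall // r0:6,r1:Add2,r2:Add1,r3:8
cycle 5: CDB Mul1=48; stall // r0:6,r1:Add2,r2:Add1,r3:8
cycle 6: CDB Add2=2; issue ADD r2<-Add2 // r0:6,r1:2,r2:Add2,r3:8
cycle 7: issue MUL r2<-Mul1 // r0:6,r1:2,r2:Mul1,r3:8
cycle 8: CDB Add1=-42; issue ADD r1<-Add1 // r0:6,r1:Add1,r2:Mul1,r3:8
cycle 9: - // r0:6,r1:Add1,r2:Mul1,r3:8
cycle 10: - // r0:6,r1:Add1,r2:Mul1,r3:8
cycle 11: CDB Add2=-34 // r0:6,r1:Add1,r2:Mul1,r3:8
cycle 12: CDB Mul1=12 // r0:6,r1:Add1,r2:12,r3:8
cycle 13: - // r0:6,r1:Add1,r2:12,r3:8

STATUS = TAG Add1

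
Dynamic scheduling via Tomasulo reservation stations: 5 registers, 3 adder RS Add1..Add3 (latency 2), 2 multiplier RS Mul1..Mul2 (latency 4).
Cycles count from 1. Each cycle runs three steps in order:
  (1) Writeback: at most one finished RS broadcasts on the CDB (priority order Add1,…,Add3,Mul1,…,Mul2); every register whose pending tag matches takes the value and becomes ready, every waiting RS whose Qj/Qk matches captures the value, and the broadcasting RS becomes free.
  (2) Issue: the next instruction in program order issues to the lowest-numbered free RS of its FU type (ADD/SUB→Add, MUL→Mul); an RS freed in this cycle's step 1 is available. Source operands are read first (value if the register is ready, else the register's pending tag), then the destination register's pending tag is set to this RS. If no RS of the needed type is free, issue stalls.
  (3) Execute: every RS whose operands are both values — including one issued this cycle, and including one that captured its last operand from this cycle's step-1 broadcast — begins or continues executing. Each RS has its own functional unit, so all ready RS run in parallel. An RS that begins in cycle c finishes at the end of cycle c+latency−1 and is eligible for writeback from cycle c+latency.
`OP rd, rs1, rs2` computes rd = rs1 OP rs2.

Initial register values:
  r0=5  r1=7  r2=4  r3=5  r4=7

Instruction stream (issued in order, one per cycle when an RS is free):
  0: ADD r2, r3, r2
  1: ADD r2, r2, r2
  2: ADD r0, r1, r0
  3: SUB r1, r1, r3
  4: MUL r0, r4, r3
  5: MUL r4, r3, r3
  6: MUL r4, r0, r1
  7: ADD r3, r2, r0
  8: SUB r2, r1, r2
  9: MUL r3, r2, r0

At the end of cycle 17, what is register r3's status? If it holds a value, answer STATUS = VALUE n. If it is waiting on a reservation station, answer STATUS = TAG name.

STATUS = VALUE -560

cycle 1: issue ADD r2<-Add1 // r0:5,r1:7,r2:Add1,r3:5,r4:7
cycle 2: issue ADD r2<-Add2 // r0:5,r1:7,r2:Add2,r3:5,r4:7
cycle 3: CDB Add1=9; issue ADD r0<-Add1 // r0:Add1,r1:7,r2:Add2,r3:5,r4:7
cycle 4: issue SUB r1<-Add3 // r0:Add1,r1:Add3,r2:Add2,r3:5,r4:7
cycle 5: CDB Add1=12; issue MUL r0<-Mul1 // r0:Mul1,r1:Add3,r2:Add2,r3:5,r4:7
cycle 6: CDB Add2=18; issue MUL r4<-Mul2 // r0:Mul1,r1:Add3,r2:18,r3:5,r4:Mul2
cycle 7: CDB Add3=2; stall // r0:Mul1,r1:2,r2:18,r3:5,r4:Mul2
cycle 8: stall // r0:Mul1,r1:2,r2:18,r3:5,r4:Mul2
cycle 9: CDB Mul1=35; issue MUL r4<-Mul1 // r0:35,r1:2,r2:18,r3:5,r4:Mul1
cycle 10: CDB Mul2=25; issue ADD r3<-Add1 // r0:35,r1:2,r2:18,r3:Add1,r4:Mul1
cycle 11: issue SUB r2<-Add2 // r0:35,r1:2,r2:Add2,r3:Add1,r4:Mul1
cycle 12: CDB Add1=53; issue MUL r3<-Mul2 // r0:35,r1:2,r2:Add2,r3:Mul2,r4:Mul1
cycle 13: CDB Add2=-16 // r0:35,r1:2,r2:-16,r3:Mul2,r4:Mul1
cycle 14: CDB Mul1=70 // r0:35,r1:2,r2:-16,r3:Mul2,r4:70
cycle 15: - // r0:35,r1:2,r2:-16,r3:Mul2,r4:70
cycle 16: - // r0:35,r1:2,r2:-16,r3:Mul2,r4:70
cycle 17: CDB Mul2=-560 // r0:35,r1:2,r2:-16,r3:-560,r4:70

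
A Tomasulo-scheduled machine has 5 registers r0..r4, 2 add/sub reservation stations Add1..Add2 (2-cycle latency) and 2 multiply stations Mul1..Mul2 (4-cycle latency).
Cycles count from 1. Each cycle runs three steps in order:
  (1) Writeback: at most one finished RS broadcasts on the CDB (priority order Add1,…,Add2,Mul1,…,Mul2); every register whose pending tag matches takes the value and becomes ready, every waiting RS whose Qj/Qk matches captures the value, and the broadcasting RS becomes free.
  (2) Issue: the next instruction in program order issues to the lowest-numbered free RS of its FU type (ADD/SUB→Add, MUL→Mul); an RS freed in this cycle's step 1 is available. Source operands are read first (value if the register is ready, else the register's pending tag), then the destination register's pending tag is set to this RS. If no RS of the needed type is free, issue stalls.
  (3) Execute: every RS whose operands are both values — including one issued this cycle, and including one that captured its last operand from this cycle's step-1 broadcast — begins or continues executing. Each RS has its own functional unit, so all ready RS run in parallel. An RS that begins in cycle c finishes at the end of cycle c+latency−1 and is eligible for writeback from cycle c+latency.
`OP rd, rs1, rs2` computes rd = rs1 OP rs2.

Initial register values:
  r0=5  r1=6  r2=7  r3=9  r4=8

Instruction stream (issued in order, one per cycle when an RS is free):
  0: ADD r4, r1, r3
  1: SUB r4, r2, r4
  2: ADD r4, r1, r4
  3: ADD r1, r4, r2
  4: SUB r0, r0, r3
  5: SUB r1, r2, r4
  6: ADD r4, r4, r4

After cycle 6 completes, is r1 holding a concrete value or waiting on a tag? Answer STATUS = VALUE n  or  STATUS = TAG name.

cycle 1: issue ADD r4<-Add1 // r0:5,r1:6,r2:7,r3:9,r4:Add1
cycle 2: issue SUB r4<-Add2 // r0:5,r1:6,r2:7,r3:9,r4:Add2
cycle 3: CDB Add1=15; issue ADD r4<-Add1 // r0:5,r1:6,r2:7,r3:9,r4:Add1
cycle 4: stall // r0:5,r1:6,r2:7,r3:9,r4:Add1
cycle 5: CDB Add2=-8; issue ADD r1<-Add2 // r0:5,r1:Add2,r2:7,r3:9,r4:Add1
cycle 6: stall // r0:5,r1:Add2,r2:7,r3:9,r4:Add1

STATUS = TAG Add2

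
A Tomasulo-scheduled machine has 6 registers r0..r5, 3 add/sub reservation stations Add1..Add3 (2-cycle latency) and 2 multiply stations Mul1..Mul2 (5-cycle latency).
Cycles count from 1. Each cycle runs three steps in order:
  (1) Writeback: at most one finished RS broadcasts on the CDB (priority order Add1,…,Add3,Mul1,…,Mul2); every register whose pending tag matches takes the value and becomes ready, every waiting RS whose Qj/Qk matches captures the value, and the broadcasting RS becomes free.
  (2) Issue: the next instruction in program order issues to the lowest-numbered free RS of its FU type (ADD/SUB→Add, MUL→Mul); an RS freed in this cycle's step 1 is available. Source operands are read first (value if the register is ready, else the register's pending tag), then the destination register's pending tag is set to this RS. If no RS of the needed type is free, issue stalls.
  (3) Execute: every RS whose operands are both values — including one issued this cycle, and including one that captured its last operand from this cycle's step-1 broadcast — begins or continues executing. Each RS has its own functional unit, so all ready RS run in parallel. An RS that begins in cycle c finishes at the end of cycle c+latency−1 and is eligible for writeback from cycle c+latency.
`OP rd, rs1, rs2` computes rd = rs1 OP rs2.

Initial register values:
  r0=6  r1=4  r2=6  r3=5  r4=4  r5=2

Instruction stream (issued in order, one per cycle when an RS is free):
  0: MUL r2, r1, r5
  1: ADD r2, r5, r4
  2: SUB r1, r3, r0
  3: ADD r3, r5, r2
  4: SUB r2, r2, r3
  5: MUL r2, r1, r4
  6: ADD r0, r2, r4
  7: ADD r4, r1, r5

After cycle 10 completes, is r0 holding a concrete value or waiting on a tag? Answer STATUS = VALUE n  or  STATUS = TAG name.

  c1: issue MUL r2<-Mul1  regs: r0:6,r1:4,r2:Mul1,r3:5,r4:4,r5:2
  c2: issue ADD r2<-Add1  regs: r0:6,r1:4,r2:Add1,r3:5,r4:4,r5:2
  c3: issue SUB r1<-Add2  regs: r0:6,r1:Add2,r2:Add1,r3:5,r4:4,r5:2
  c4: CDB Add1=6; issue ADD r3<-Add1  regs: r0:6,r1:Add2,r2:6,r3:Add1,r4:4,r5:2
  c5: CDB Add2=-1; issue SUB r2<-Add2  regs: r0:6,r1:-1,r2:Add2,r3:Add1,r4:4,r5:2
  c6: CDB Add1=8; issue MUL r2<-Mul2  regs: r0:6,r1:-1,r2:Mul2,r3:8,r4:4,r5:2
  c7: CDB Mul1=8; issue ADD r0<-Add1  regs: r0:Add1,r1:-1,r2:Mul2,r3:8,r4:4,r5:2
  c8: CDB Add2=-2; issue ADD r4<-Add2  regs: r0:Add1,r1:-1,r2:Mul2,r3:8,r4:Add2,r5:2
  c9: -  regs: r0:Add1,r1:-1,r2:Mul2,r3:8,r4:Add2,r5:2
  c10: CDB Add2=1  regs: r0:Add1,r1:-1,r2:Mul2,r3:8,r4:1,r5:2

STATUS = TAG Add1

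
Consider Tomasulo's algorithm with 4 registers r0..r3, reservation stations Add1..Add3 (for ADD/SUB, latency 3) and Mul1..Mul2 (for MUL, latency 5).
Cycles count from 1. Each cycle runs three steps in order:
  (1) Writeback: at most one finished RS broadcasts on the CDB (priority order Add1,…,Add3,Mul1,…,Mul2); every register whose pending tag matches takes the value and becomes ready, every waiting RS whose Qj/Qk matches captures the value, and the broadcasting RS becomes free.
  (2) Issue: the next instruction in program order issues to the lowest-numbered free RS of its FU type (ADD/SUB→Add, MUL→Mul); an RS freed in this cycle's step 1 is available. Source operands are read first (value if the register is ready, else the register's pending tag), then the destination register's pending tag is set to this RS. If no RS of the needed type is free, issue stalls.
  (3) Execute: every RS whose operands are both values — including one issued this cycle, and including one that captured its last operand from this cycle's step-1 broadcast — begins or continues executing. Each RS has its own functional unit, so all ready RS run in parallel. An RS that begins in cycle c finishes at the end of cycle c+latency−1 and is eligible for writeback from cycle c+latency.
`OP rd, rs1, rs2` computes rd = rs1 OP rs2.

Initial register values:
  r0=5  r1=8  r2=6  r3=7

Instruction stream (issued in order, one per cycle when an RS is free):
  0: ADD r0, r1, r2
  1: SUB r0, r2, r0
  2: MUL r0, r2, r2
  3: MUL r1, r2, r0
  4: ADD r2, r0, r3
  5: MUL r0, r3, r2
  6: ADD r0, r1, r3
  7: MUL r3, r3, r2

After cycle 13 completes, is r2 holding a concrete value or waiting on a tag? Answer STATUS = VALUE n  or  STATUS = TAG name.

c1: issue ADD r0<-Add1 | r0:Add1,r1:8,r2:6,r3:7
c2: issue SUB r0<-Add2 | r0:Add2,r1:8,r2:6,r3:7
c3: issue MUL r0<-Mul1 | r0:Mul1,r1:8,r2:6,r3:7
c4: CDB Add1=14; issue MUL r1<-Mul2 | r0:Mul1,r1:Mul2,r2:6,r3:7
c5: issue ADD r2<-Add1 | r0:Mul1,r1:Mul2,r2:Add1,r3:7
c6: stall | r0:Mul1,r1:Mul2,r2:Add1,r3:7
c7: CDB Add2=-8; stall | r0:Mul1,r1:Mul2,r2:Add1,r3:7
c8: CDB Mul1=36; issue MUL r0<-Mul1 | r0:Mul1,r1:Mul2,r2:Add1,r3:7
c9: issue ADD r0<-Add2 | r0:Add2,r1:Mul2,r2:Add1,r3:7
c10: stall | r0:Add2,r1:Mul2,r2:Add1,r3:7
c11: CDB Add1=43; stall | r0:Add2,r1:Mul2,r2:43,r3:7
c12: stall | r0:Add2,r1:Mul2,r2:43,r3:7
c13: CDB Mul2=216; issue MUL r3<-Mul2 | r0:Add2,r1:216,r2:43,r3:Mul2

STATUS = VALUE 43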